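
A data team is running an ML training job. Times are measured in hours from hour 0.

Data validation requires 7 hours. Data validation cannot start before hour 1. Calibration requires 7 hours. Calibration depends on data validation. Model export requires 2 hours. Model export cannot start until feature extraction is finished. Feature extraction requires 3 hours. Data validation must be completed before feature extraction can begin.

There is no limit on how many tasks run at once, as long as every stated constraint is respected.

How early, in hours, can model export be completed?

Data validation waits on its own release at hour 1, so it starts at hour 1 and finishes at 1 + 7 = hour 8.
Feature extraction cannot begin until data validation (finishes hour 8). It runs from hour 8 to 8 + 3 = hour 11.
After feature extraction (finishes hour 11), model export can start at hour 11 and finishes at hour 13.

13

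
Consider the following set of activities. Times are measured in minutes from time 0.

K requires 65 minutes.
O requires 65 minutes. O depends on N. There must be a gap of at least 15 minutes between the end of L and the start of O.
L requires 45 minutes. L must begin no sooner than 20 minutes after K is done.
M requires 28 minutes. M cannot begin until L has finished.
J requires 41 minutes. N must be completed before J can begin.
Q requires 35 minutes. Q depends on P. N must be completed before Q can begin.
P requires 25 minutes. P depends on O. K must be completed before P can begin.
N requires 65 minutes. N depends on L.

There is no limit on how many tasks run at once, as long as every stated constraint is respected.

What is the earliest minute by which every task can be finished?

320

Nothing blocks K, so it runs from minute 0 to minute 65.
After K (finishes minute 65, plus 20-minute gap → minute 85), L can start at minute 85 and finishes at minute 130.
N cannot begin until L (finishes minute 130). It runs from minute 130 to 130 + 65 = minute 195.
O needs all of N (finishes minute 195); L (finishes minute 130, plus 15-minute gap → minute 145). That puts its earliest start at minute 195; it finishes at 195 + 65 = minute 260.
P cannot start until O (finishes minute 260); K (finishes minute 65). The controlling bound is minute 260, so P finishes at 260 + 25 = minute 285.
For Q: P (finishes minute 285); N (finishes minute 195). Taking the maximum gives a start of minute 285, and it finishes at 285 + 35 = minute 320.
After N (finishes minute 195), J can start at minute 195 and finishes at minute 236.
M cannot begin until L (finishes minute 130). It runs from minute 130 to 130 + 28 = minute 158.
All tasks are finished once the last one completes. Finish times: J at 236, K at 65, L at 130, M at 158, N at 195, O at 260, P at 285, Q at 320. The latest is minute 320.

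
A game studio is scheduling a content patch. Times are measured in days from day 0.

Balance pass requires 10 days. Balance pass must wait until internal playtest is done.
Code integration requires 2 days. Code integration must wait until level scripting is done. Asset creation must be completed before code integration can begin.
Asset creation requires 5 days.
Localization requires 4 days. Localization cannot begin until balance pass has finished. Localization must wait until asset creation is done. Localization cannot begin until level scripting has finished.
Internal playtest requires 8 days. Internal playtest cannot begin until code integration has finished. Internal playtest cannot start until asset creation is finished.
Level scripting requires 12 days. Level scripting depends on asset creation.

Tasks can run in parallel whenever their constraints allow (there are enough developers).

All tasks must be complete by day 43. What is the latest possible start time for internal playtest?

Localization must finish by day 43; it takes 4 days, so it must start by 43 − 4 = day 39.
Balance pass feeds into localization (must start by day 39); so balance pass must finish by day 39 and therefore start by day 29.
Internal playtest must finish before balance pass (must start by day 29). With an 8-day duration, internal playtest must start by 29 − 8 = day 21.

21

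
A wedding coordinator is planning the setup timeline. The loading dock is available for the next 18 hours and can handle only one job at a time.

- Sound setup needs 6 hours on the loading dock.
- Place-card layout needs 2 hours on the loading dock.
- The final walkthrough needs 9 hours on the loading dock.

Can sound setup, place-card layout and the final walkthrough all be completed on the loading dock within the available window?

Yes

Running back to back, the jobs need 6 + 2 + 9 = 17 hours on the loading dock.
Since 17 ≤ 18, they fit within the window.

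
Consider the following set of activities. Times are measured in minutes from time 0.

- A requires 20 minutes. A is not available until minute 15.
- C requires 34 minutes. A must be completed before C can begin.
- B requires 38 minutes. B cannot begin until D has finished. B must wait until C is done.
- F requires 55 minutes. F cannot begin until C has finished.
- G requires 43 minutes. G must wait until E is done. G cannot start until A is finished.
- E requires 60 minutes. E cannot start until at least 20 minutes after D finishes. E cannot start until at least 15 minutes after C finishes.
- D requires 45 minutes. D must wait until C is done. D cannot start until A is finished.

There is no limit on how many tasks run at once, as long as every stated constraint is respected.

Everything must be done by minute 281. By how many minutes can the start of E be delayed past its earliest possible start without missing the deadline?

44

A cannot begin until its own release at minute 15. It runs from minute 15 to 15 + 20 = minute 35.
C waits on A (finishes minute 35), so it starts at minute 35 and finishes at 35 + 34 = minute 69.
For D: C (finishes minute 69); A (finishes minute 35). Taking the maximum gives a start of minute 69, and it finishes at 69 + 45 = minute 114.
For E: D (finishes minute 114, plus 20-minute gap → minute 134); C (finishes minute 69, plus 15-minute gap → minute 84). Taking the maximum gives a start of minute 134, and it finishes at 134 + 60 = minute 194.

Working backward from the deadline:
Nothing follows G; the deadline of minute 281 is its only limit. It must start by 281 − 43 = minute 238.
E must finish before G (must start by minute 238). With a 60-minute duration, E must start by 238 − 60 = minute 178.
So E can start as early as minute 134 and as late as minute 178, giving 178 − 134 = 44 minutes of slack.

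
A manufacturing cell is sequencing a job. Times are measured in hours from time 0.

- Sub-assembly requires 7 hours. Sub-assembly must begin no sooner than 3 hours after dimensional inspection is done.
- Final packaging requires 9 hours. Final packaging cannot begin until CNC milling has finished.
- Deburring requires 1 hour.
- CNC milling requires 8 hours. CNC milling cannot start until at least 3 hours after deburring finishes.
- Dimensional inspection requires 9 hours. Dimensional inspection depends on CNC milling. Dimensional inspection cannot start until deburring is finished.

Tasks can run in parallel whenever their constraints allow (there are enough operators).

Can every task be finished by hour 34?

Deburring has no prerequisites, so it starts at hour 0 and finishes at hour 1.
After deburring (finishes hour 1, plus 3-hour gap → hour 4), CNC milling can start at hour 4 and finishes at hour 12.
Final packaging cannot begin until CNC milling (finishes hour 12). It runs from hour 12 to 12 + 9 = hour 21.
For dimensional inspection: CNC milling (finishes hour 12); deburring (finishes hour 1). Taking the maximum gives a start of hour 12, and it finishes at 12 + 9 = hour 21.
Sub-assembly cannot begin until dimensional inspection (finishes hour 21, plus 3-hour gap → hour 24). It runs from hour 24 to 24 + 7 = hour 31.
Every task is finished by hour 31, which is no later than the deadline of 34, so the schedule is feasible.

Yes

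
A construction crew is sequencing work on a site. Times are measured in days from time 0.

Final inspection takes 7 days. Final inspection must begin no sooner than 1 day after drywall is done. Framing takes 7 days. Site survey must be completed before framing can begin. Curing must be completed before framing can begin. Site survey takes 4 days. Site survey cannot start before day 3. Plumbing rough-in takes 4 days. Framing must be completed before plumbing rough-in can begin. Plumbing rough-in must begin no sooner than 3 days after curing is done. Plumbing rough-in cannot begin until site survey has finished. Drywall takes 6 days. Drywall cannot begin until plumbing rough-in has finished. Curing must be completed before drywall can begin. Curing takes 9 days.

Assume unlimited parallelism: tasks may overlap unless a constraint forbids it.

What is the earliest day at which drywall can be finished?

26

Curing has no prerequisites, so it starts at day 0 and finishes at day 9.
After its own release at day 3, site survey can start at day 3 and finishes at day 7.
Framing needs all of site survey (finishes day 7); curing (finishes day 9). That puts its earliest start at day 9; it finishes at 9 + 7 = day 16.
Plumbing rough-in cannot start until framing (finishes day 16); curing (finishes day 9, plus 3-day gap → day 12); site survey (finishes day 7). The controlling bound is day 16, so plumbing rough-in finishes at 16 + 4 = day 20.
For drywall: plumbing rough-in (finishes day 20); curing (finishes day 9). Taking the maximum gives a start of day 20, and it finishes at 20 + 6 = day 26.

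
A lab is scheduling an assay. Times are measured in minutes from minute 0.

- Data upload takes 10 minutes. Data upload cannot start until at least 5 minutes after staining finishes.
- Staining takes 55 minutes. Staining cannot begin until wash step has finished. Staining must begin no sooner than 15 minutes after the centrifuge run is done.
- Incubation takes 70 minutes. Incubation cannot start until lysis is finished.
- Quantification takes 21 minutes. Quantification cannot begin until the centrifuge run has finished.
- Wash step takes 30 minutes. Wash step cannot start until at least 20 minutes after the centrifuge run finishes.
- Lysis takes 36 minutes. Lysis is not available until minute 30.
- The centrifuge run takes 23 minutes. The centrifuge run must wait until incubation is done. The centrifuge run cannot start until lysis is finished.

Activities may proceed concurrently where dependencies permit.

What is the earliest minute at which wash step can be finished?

209

Lysis cannot begin until its own release at minute 30. It runs from minute 30 to 30 + 36 = minute 66.
Incubation cannot begin until lysis (finishes minute 66). It runs from minute 66 to 66 + 70 = minute 136.
The centrifuge run has to wait for incubation (finishes minute 136); lysis (finishes minute 66). The latest of these is minute 136, so the centrifuge run runs minute 136 to 136 + 23 = minute 159.
Wash step cannot begin until the centrifuge run (finishes minute 159, plus 20-minute gap → minute 179). It runs from minute 179 to 179 + 30 = minute 209.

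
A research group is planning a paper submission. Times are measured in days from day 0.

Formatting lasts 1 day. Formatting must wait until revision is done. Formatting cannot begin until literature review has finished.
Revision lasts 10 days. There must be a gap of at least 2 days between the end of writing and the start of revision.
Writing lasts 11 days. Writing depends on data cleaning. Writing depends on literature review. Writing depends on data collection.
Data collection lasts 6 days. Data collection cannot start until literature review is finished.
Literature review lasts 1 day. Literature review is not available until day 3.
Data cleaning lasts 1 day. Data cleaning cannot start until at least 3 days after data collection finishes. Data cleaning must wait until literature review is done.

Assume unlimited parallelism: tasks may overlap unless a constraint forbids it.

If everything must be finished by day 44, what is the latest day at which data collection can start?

Formatting must finish by day 44; it takes 1 day, so it must start by 44 − 1 = day 43.
Since formatting (must start by day 43) depends on it, revision must finish by day 43. Backing off its 10-day duration gives a latest start of day 33.
Writing feeds into revision (must start by day 33, minus 2-day gap → day 31); so writing must finish by day 31 and therefore start by day 20.
Since writing (must start by day 20) depends on it, data cleaning must finish by day 20. Backing off its 1-day duration gives a latest start of day 19.
For data collection: data cleaning (must start by day 19, minus 3-day gap → day 16); writing (must start by day 20). The most restrictive is day 16; with a 6-day duration, data collection must start by day 10.

10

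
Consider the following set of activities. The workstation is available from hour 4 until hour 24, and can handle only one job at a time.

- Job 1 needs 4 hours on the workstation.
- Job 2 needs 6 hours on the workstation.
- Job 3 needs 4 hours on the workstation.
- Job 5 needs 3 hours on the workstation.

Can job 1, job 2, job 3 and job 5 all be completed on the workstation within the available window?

The workstation window is 24 − 4 = 20 hours.
Running back to back, the jobs need 4 + 6 + 4 + 3 = 17 hours on the workstation.
Since 17 ≤ 20, they fit within the window.

Yes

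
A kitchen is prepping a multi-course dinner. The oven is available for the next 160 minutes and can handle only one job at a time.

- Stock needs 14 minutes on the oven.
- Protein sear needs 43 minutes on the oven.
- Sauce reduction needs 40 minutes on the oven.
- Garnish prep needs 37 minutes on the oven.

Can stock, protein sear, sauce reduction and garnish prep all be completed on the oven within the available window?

Running back to back, the jobs need 14 + 43 + 40 + 37 = 134 minutes on the oven.
Since 134 ≤ 160, they fit within the window.

Yes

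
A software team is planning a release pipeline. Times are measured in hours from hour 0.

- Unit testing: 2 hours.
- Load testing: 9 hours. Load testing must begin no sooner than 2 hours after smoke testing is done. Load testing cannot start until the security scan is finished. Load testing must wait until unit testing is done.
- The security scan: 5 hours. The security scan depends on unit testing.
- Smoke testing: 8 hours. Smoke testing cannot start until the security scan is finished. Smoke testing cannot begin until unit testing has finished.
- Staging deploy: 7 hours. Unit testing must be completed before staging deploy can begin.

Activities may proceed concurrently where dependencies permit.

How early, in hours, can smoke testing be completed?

15

Nothing blocks unit testing, so it runs from hour 0 to hour 2.
The security scan waits on unit testing (finishes hour 2), so it starts at hour 2 and finishes at 2 + 5 = hour 7.
For smoke testing: the security scan (finishes hour 7); unit testing (finishes hour 2). Taking the maximum gives a start of hour 7, and it finishes at 7 + 8 = hour 15.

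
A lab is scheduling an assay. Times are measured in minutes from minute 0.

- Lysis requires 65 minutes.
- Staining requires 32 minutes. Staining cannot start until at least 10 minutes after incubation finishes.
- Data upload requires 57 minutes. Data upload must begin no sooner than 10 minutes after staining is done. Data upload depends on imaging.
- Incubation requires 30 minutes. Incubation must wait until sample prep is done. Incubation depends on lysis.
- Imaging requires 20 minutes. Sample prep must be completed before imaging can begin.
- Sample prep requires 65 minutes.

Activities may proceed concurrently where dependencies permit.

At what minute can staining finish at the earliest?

Lysis can start immediately at minute 0; it finishes at minute 65.
Sample prep has no prerequisites, so it starts at minute 0 and finishes at minute 65.
For incubation: sample prep (finishes minute 65); lysis (finishes minute 65). Taking the maximum gives a start of minute 65, and it finishes at 65 + 30 = minute 95.
Staining cannot begin until incubation (finishes minute 95, plus 10-minute gap → minute 105). It runs from minute 105 to 105 + 32 = minute 137.

137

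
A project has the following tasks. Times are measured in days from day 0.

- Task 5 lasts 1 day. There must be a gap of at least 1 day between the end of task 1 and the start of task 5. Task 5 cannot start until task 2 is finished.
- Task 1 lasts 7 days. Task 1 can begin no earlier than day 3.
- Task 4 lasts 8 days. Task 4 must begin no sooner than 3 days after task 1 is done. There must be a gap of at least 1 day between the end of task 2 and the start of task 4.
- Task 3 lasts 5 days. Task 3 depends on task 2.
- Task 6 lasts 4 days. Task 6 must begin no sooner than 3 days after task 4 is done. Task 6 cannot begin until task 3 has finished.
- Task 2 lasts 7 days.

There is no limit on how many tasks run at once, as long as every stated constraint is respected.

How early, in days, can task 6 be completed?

28

Task 2 has no prerequisites, so it starts at day 0 and finishes at day 7.
Task 3 waits on task 2 (finishes day 7), so it starts at day 7 and finishes at 7 + 5 = day 12.
After its own release at day 3, task 1 can start at day 3 and finishes at day 10.
Task 4 cannot start until task 1 (finishes day 10, plus 3-day gap → day 13); task 2 (finishes day 7, plus 1-day gap → day 8). The controlling bound is day 13, so task 4 finishes at 13 + 8 = day 21.
Task 6 cannot start until task 4 (finishes day 21, plus 3-day gap → day 24); task 3 (finishes day 12). The controlling bound is day 24, so task 6 finishes at 24 + 4 = day 28.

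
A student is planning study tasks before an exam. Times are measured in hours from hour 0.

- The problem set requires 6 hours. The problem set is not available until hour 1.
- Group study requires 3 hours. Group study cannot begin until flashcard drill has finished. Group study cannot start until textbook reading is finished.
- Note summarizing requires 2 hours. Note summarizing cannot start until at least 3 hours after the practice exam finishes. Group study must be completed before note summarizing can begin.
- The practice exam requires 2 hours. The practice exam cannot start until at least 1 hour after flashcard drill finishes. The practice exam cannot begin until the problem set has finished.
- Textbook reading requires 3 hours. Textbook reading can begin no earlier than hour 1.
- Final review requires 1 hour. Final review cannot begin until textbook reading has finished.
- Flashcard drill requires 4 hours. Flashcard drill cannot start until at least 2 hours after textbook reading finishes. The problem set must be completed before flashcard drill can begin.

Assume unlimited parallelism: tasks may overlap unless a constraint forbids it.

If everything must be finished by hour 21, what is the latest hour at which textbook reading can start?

4

Note summarizing has no dependents, so it just needs to finish by hour 21. Starting by 21 − 2 = hour 19 achieves that.
Since note summarizing (must start by hour 19, minus 3-hour gap → hour 16) depends on it, the practice exam must finish by hour 16. Backing off its 2-hour duration gives a latest start of hour 14.
Group study feeds into note summarizing (must start by hour 19); so group study must finish by hour 19 and therefore start by hour 16.
Flashcard drill feeds the practice exam (must start by hour 14, minus 1-hour gap → hour 13); group study (must start by hour 16). Taking the minimum, flashcard drill must finish by hour 13 and start by 13 − 4 = hour 9.
Nothing follows final review; the deadline of hour 21 is its only limit. It must start by 21 − 1 = hour 20.
For textbook reading: flashcard drill (must start by hour 9, minus 2-hour gap → hour 7); group study (must start by hour 16); final review (must start by hour 20). The most restrictive is hour 7; with a 3-hour duration, textbook reading must start by hour 4.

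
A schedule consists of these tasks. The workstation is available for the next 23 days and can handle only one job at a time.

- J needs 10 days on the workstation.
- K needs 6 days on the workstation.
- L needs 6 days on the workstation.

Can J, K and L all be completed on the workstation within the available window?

Yes

Running back to back, the jobs need 10 + 6 + 6 = 22 days on the workstation.
Since 22 ≤ 23, they fit within the window.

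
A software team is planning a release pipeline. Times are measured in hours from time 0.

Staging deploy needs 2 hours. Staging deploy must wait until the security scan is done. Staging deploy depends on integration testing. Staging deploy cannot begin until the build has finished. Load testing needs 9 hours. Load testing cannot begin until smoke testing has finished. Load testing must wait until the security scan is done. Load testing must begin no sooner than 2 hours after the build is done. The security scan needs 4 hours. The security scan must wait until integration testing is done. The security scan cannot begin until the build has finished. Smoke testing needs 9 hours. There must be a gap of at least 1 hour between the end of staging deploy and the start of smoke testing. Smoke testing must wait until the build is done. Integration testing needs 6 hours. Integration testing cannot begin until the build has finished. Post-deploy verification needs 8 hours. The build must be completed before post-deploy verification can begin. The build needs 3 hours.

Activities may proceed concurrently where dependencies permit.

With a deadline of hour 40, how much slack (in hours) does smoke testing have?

The build can start immediately at hour 0; it finishes at hour 3.
Integration testing waits on the build (finishes hour 3), so it starts at hour 3 and finishes at 3 + 6 = hour 9.
The security scan needs all of integration testing (finishes hour 9); the build (finishes hour 3). That puts its earliest start at hour 9; it finishes at 9 + 4 = hour 13.
Staging deploy cannot start until the security scan (finishes hour 13); integration testing (finishes hour 9); the build (finishes hour 3). The controlling bound is hour 13, so staging deploy finishes at 13 + 2 = hour 15.
Smoke testing cannot start until staging deploy (finishes hour 15, plus 1-hour gap → hour 16); the build (finishes hour 3). The controlling bound is hour 16, so smoke testing finishes at 16 + 9 = hour 25.

Working backward from the deadline:
To finish by hour 40, load testing (duration 9) must start no later than hour 31.
Smoke testing has to be done before load testing (must start by hour 31). That means finishing by hour 31, i.e. starting by 31 − 9 = hour 22.
So smoke testing can start as early as hour 16 and as late as hour 22, giving 22 − 16 = 6 hours of slack.

6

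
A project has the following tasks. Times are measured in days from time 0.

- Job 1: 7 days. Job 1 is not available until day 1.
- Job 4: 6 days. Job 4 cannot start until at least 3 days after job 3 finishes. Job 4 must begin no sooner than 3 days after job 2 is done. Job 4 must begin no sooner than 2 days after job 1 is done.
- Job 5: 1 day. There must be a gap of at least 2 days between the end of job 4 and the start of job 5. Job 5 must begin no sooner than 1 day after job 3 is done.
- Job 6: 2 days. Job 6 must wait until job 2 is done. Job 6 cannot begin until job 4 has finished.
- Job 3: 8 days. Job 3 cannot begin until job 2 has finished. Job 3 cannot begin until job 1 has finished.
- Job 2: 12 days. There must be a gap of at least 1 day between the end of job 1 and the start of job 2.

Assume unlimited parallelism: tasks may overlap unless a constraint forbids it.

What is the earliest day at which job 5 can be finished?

41

Job 1 waits on its own release at day 1, so it starts at day 1 and finishes at 1 + 7 = day 8.
After job 1 (finishes day 8, plus 1-day gap → day 9), job 2 can start at day 9 and finishes at day 21.
Job 3 cannot start until job 2 (finishes day 21); job 1 (finishes day 8). The controlling bound is day 21, so job 3 finishes at 21 + 8 = day 29.
For job 4: job 3 (finishes day 29, plus 3-day gap → day 32); job 2 (finishes day 21, plus 3-day gap → day 24); job 1 (finishes day 8, plus 2-day gap → day 10). Taking the maximum gives a start of day 32, and it finishes at 32 + 6 = day 38.
For job 5: job 4 (finishes day 38, plus 2-day gap → day 40); job 3 (finishes day 29, plus 1-day gap → day 30). Taking the maximum gives a start of day 40, and it finishes at 40 + 1 = day 41.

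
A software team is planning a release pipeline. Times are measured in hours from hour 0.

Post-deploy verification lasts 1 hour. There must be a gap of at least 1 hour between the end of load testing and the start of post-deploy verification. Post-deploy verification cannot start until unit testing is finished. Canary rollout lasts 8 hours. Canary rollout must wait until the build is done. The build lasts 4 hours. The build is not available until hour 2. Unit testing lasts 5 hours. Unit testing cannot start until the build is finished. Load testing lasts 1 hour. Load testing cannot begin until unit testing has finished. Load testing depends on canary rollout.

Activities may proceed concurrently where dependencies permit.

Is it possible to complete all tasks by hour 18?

After its own release at hour 2, the build can start at hour 2 and finishes at hour 6.
Canary rollout cannot begin until the build (finishes hour 6). It runs from hour 6 to 6 + 8 = hour 14.
After the build (finishes hour 6), unit testing can start at hour 6 and finishes at hour 11.
Load testing has to wait for unit testing (finishes hour 11); canary rollout (finishes hour 14). The latest of these is hour 14, so load testing runs hour 14 to 14 + 1 = hour 15.
Post-deploy verification has to wait for load testing (finishes hour 15, plus 1-hour gap → hour 16); unit testing (finishes hour 11). The latest of these is hour 16, so post-deploy verification runs hour 16 to 16 + 1 = hour 17.
Every task is finished by hour 17, which is no later than the deadline of 18, so the schedule is feasible.

Yes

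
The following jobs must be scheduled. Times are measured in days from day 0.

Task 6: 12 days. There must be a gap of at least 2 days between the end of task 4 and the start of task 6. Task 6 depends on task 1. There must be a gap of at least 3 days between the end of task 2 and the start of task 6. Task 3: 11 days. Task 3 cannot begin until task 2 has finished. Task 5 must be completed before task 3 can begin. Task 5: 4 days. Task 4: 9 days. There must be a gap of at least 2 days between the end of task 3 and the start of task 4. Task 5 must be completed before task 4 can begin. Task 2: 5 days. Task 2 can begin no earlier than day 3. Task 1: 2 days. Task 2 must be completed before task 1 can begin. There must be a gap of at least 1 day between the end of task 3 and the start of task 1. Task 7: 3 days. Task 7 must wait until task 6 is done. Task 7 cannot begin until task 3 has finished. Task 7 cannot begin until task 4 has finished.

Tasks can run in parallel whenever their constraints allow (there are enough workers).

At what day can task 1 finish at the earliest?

22

Task 5 can start immediately at day 0; it finishes at day 4.
After its own release at day 3, task 2 can start at day 3 and finishes at day 8.
Task 3 has to wait for task 2 (finishes day 8); task 5 (finishes day 4). The latest of these is day 8, so task 3 runs day 8 to 8 + 11 = day 19.
Task 1 has to wait for task 2 (finishes day 8); task 3 (finishes day 19, plus 1-day gap → day 20). The latest of these is day 20, so task 1 runs day 20 to 20 + 2 = day 22.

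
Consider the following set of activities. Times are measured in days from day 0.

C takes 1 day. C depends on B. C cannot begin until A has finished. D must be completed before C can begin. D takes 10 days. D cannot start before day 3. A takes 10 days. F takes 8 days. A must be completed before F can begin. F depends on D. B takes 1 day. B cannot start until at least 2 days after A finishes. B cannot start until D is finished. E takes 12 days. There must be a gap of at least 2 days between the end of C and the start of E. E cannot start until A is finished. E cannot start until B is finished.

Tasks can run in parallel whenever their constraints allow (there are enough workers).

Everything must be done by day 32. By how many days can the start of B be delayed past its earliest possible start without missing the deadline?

3

D waits on its own release at day 3, so it starts at day 3 and finishes at 3 + 10 = day 13.
A can start immediately at day 0; it finishes at day 10.
B cannot start until A (finishes day 10, plus 2-day gap → day 12); D (finishes day 13). The controlling bound is day 13, so B finishes at 13 + 1 = day 14.

Working backward from the deadline:
To finish by day 32, E (duration 12) must start no later than day 20.
C has to be done before E (must start by day 20, minus 2-day gap → day 18). That means finishing by day 18, i.e. starting by 18 − 1 = day 17.
B feeds C (must start by day 17); E (must start by day 20). Taking the minimum, B must finish by day 17 and start by 17 − 1 = day 16.
So B can start as early as day 13 and as late as day 16, giving 16 − 13 = 3 days of slack.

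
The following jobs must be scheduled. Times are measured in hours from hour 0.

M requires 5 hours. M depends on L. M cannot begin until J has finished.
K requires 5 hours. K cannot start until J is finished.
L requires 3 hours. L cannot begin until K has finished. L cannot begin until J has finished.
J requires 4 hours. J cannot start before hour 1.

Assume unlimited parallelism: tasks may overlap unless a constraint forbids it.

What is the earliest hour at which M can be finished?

J waits on its own release at hour 1, so it starts at hour 1 and finishes at 1 + 4 = hour 5.
K waits on J (finishes hour 5), so it starts at hour 5 and finishes at 5 + 5 = hour 10.
L cannot start until K (finishes hour 10); J (finishes hour 5). The controlling bound is hour 10, so L finishes at 10 + 3 = hour 13.
M needs all of L (finishes hour 13); J (finishes hour 5). That puts its earliest start at hour 13; it finishes at 13 + 5 = hour 18.

18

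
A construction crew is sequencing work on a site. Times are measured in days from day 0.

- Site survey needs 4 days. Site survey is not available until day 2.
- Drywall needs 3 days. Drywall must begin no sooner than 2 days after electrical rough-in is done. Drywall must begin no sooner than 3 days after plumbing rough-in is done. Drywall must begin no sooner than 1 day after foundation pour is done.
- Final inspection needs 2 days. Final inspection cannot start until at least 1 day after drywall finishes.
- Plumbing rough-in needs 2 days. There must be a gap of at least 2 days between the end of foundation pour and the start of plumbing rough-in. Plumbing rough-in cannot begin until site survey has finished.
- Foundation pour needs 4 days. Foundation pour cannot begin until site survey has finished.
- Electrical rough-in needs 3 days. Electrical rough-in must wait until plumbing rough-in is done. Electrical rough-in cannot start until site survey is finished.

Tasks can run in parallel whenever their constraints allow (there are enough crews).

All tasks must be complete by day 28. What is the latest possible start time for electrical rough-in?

Final inspection has no dependents, so it just needs to finish by day 28. Starting by 28 − 2 = day 26 achieves that.
Drywall feeds into final inspection (must start by day 26, minus 1-day gap → day 25); so drywall must finish by day 25 and therefore start by day 22.
Since drywall (must start by day 22, minus 2-day gap → day 20) depends on it, electrical rough-in must finish by day 20. Backing off its 3-day duration gives a latest start of day 17.

17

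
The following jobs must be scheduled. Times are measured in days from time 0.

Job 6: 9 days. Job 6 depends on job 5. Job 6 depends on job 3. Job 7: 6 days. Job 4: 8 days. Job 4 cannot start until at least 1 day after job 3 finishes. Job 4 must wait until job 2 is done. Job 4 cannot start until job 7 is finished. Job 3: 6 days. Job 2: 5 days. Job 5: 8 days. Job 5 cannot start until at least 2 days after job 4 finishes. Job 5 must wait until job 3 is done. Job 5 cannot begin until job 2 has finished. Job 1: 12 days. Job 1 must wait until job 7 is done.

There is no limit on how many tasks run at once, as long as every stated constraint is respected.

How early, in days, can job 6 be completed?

34

Job 7 has no prerequisites, so it starts at day 0 and finishes at day 6.
Nothing blocks job 3, so it runs from day 0 to day 6.
Nothing blocks job 2, so it runs from day 0 to day 5.
Job 4 cannot start until job 3 (finishes day 6, plus 1-day gap → day 7); job 2 (finishes day 5); job 7 (finishes day 6). The controlling bound is day 7, so job 4 finishes at 7 + 8 = day 15.
Job 5 needs all of job 4 (finishes day 15, plus 2-day gap → day 17); job 3 (finishes day 6); job 2 (finishes day 5). That puts its earliest start at day 17; it finishes at 17 + 8 = day 25.
For job 6: job 5 (finishes day 25); job 3 (finishes day 6). Taking the maximum gives a start of day 25, and it finishes at 25 + 9 = day 34.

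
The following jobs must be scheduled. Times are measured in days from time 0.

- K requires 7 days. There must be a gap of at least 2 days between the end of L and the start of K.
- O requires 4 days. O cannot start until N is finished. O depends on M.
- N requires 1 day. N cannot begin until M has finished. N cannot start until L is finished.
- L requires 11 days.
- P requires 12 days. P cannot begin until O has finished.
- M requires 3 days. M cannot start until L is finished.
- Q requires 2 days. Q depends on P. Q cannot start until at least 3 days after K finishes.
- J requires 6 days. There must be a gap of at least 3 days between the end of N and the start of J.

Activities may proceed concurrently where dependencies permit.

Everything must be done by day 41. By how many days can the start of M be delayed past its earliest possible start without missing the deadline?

L can start immediately at day 0; it finishes at day 11.
M waits on L (finishes day 11), so it starts at day 11 and finishes at 11 + 3 = day 14.

Working backward from the deadline:
Nothing follows Q; the deadline of day 41 is its only limit. It must start by 41 − 2 = day 39.
Nothing follows J; the deadline of day 41 is its only limit. It must start by 41 − 6 = day 35.
Since Q (must start by day 39) depends on it, P must finish by day 39. Backing off its 12-day duration gives a latest start of day 27.
O has to be done before P (must start by day 27). That means finishing by day 27, i.e. starting by 27 − 4 = day 23.
N has several dependents: J (must start by day 35, minus 3-day gap → day 32); O (must start by day 23). The earliest of those limits is day 23, so N must start by 23 − 1 = day 22.
M feeds N (must start by day 22); O (must start by day 23). Taking the minimum, M must finish by day 22 and start by 22 − 3 = day 19.
So M can start as early as day 11 and as late as day 19, giving 19 − 11 = 8 days of slack.

8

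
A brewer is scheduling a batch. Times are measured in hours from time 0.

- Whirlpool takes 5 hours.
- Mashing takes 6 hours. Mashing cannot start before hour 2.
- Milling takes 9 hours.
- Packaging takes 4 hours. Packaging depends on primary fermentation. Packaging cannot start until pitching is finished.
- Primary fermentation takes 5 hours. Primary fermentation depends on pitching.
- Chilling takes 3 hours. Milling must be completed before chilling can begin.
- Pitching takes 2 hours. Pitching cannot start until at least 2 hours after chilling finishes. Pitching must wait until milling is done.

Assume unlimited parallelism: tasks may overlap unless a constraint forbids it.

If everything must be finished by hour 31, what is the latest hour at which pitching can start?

To finish by hour 31, packaging (duration 4) must start no later than hour 27.
Primary fermentation has to be done before packaging (must start by hour 27). That means finishing by hour 27, i.e. starting by 27 − 5 = hour 22.
Pitching feeds primary fermentation (must start by hour 22); packaging (must start by hour 27). Taking the minimum, pitching must finish by hour 22 and start by 22 − 2 = hour 20.

20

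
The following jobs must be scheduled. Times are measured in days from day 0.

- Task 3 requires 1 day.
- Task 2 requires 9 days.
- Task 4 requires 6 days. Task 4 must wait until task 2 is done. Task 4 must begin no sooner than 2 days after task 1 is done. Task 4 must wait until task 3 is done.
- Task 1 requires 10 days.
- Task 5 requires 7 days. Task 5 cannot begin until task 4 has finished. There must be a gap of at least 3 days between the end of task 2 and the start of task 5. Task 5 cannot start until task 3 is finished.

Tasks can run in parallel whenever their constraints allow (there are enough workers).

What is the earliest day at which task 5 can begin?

Task 3 can start immediately at day 0; it finishes at day 1.
Task 2 has no prerequisites, so it starts at day 0 and finishes at day 9.
Task 1 can start immediately at day 0; it finishes at day 10.
Task 4 cannot start until task 2 (finishes day 9); task 1 (finishes day 10, plus 2-day gap → day 12); task 3 (finishes day 1). The controlling bound is day 12, so task 4 finishes at 12 + 6 = day 18.
Task 5 waits on task 4 (finishes day 18); task 2 (finishes day 9, plus 3-day gap → day 12); task 3 (finishes day 1). The latest of these is day 18, which is the earliest task 5 can start.

18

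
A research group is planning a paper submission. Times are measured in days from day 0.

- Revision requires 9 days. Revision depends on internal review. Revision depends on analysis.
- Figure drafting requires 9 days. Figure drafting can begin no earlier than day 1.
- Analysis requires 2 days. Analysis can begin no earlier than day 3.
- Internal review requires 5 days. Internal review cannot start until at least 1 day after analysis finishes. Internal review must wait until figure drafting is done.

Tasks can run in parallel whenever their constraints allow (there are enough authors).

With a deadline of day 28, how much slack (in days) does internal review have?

After its own release at day 1, figure drafting can start at day 1 and finishes at day 10.
Analysis cannot begin until its own release at day 3. It runs from day 3 to 3 + 2 = day 5.
Internal review cannot start until analysis (finishes day 5, plus 1-day gap → day 6); figure drafting (finishes day 10). The controlling bound is day 10, so internal review finishes at 10 + 5 = day 15.

Working backward from the deadline:
Revision has no dependents, so it just needs to finish by day 28. Starting by 28 − 9 = day 19 achieves that.
Internal review feeds into revision (must start by day 19); so internal review must finish by day 19 and therefore start by day 14.
So internal review can start as early as day 10 and as late as day 14, giving 14 − 10 = 4 days of slack.

4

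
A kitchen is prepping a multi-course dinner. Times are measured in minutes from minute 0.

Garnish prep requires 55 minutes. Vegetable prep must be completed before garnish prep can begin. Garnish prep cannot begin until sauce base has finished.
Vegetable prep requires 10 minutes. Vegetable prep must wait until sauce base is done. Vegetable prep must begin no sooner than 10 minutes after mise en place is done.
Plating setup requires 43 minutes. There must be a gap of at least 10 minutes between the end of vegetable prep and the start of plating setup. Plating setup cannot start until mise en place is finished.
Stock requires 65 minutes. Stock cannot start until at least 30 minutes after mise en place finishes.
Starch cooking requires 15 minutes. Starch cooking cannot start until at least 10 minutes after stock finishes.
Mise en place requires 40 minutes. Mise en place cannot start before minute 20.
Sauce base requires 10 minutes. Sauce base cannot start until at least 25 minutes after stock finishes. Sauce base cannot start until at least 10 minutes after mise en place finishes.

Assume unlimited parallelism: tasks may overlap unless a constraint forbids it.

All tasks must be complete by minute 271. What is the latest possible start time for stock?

106

To finish by minute 271, plating setup (duration 43) must start no later than minute 228.
Garnish prep must finish by minute 271; it takes 55 minutes, so it must start by 271 − 55 = minute 216.
Vegetable prep feeds plating setup (must start by minute 228, minus 10-minute gap → minute 218); garnish prep (must start by minute 216). Taking the minimum, vegetable prep must finish by minute 216 and start by 216 − 10 = minute 206.
Sauce base feeds vegetable prep (must start by minute 206); garnish prep (must start by minute 216). Taking the minimum, sauce base must finish by minute 206 and start by 206 − 10 = minute 196.
Nothing follows starch cooking; the deadline of minute 271 is its only limit. It must start by 271 − 15 = minute 256.
Stock feeds sauce base (must start by minute 196, minus 25-minute gap → minute 171); starch cooking (must start by minute 256, minus 10-minute gap → minute 246). Taking the minimum, stock must finish by minute 171 and start by 171 − 65 = minute 106.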